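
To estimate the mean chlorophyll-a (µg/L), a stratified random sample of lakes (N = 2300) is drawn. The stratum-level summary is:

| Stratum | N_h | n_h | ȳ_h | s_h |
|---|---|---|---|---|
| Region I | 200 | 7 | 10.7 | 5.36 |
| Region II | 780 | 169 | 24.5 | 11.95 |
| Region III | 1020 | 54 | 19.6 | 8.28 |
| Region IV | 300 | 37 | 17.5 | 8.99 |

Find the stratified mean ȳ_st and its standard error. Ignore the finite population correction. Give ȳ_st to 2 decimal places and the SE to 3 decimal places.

ȳ_st = Σ W_h ȳ_h = (200·10.7 + 780·24.5 + 1020·19.6 + 300·17.5)/2300 = 20.21391
V̂(ȳ_st) = Σ W_h² s_h²/n_h, with W_h = N_h/N and N = 2300:
  stratum Region I: (200/2300)²·5.36²/7 = 0.0310339
  stratum Region II: (780/2300)²·11.95²/169 = 0.0971813
  stratum Region III: (1020/2300)²·8.28²/54 = 0.249696
  stratum Region IV: (300/2300)²·8.99²/37 = 0.0371625
V̂(ȳ_st) = 0.415074
SE(ȳ_st) = √0.415074 = 0.644262

ȳ_st ≈ 20.21, SE ≈ 0.644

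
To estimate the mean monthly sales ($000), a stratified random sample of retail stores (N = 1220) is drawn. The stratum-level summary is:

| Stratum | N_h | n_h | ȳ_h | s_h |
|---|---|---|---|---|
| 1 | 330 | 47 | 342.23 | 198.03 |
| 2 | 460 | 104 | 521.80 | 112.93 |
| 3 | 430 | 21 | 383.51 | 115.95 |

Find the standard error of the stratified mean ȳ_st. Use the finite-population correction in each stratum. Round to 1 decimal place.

SE(ȳ_st) ≈ 11.9

V̂(ȳ_st) = Σ W_h² (1 − n_h/N_h) s_h²/n_h, with W_h = N_h/N and N = 1220:
  stratum 1: (330/1220)²·(1 − 47/330)·198.03²/47 = 52.3534
  stratum 2: (460/1220)²·(1 − 104/460)·112.93²/104 = 13.4919
  stratum 3: (430/1220)²·(1 − 21/430)·115.95²/21 = 75.6475
V̂(ȳ_st) = 141.493
SE(ȳ_st) = √141.493 = 11.8951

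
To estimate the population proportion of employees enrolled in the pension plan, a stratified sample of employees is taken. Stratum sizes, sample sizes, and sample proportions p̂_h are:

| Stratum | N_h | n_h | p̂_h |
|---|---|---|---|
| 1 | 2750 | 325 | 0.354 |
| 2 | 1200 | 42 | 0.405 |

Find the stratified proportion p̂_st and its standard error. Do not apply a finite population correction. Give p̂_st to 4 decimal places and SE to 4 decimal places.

N = 3950; stratum weights W_h = N_h/N.
p̂_st = Σ W_h p̂_h = (2750·0.354 + 1200·0.405)/3950 = 0.36949
V̂(p̂_st) = Σ W_h² p̂_h(1−p̂_h)/(n_h−1):
  stratum 1: (2750/3950)²·0.354·0.646/324 = 0.000342107
  stratum 2: (1200/3950)²·0.405·0.595/41 = 0.000542446
V̂(p̂_st) = 0.000884553; SE = √V̂ = 0.0297414

p̂_st ≈ 0.3695, SE ≈ 0.0297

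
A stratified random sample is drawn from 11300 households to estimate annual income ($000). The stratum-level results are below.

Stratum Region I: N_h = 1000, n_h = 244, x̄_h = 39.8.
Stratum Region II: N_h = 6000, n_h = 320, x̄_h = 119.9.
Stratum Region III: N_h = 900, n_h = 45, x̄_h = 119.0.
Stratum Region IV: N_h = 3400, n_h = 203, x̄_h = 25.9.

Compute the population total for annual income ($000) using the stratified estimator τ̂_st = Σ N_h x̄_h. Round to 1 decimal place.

τ̂_st ≈ 954360.0

τ̂_st = Σ N_h x̄_h = 1000·39.8 + 6000·119.9 + 900·119.0 + 3400·25.9 = 954360.0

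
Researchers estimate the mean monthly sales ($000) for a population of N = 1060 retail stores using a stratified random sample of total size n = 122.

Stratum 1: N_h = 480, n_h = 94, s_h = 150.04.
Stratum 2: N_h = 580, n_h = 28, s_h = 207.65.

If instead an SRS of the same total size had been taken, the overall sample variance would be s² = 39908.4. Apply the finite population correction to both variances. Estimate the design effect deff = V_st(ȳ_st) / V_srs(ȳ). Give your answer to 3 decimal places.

deff ≈ 1.652

V̂(ȳ_st) = Σ W_h² (1 − n_h/N_h) s_h²/n_h, with W_h = N_h/N and N = 1060:
  stratum 1: (480/1060)²·(1 − 94/480)·150.04²/94 = 39.4914
  stratum 2: (580/1060)²·(1 − 28/580)·207.65²/28 = 438.795
V_st = 478.286
V_srs = (1 − 122/1060)·39908.4/122 = 289.469
deff = V_st / V_srs = 478.286/289.469 = 1.6523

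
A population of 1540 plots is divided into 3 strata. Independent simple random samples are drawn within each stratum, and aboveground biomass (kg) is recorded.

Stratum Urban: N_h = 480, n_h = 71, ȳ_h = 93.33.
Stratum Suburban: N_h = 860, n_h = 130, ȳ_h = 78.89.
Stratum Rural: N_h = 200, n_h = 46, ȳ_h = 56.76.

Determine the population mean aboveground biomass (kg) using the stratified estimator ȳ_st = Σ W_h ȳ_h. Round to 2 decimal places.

ȳ_st ≈ 80.52

N = Σ N_h = 1540. Stratum weights W_h = N_h/N.
ȳ_st = (480·93.33 + 860·78.89 + 200·56.76) / 1540 = 80.5168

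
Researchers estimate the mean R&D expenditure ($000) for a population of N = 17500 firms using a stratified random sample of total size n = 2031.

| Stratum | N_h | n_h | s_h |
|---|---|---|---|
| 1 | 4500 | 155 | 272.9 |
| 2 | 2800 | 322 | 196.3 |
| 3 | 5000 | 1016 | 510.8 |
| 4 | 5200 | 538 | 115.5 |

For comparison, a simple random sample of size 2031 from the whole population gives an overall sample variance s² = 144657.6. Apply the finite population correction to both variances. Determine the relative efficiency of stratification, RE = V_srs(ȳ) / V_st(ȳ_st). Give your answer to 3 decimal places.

RE ≈ 1.209

V̂(ȳ_st) = Σ W_h² (1 − n_h/N_h) s_h²/n_h, with W_h = N_h/N and N = 17500:
  stratum 1: (4500/17500)²·(1 − 155/4500)·272.9²/155 = 30.6762
  stratum 2: (2800/17500)²·(1 − 322/2800)·196.3²/322 = 2.71124
  stratum 3: (5000/17500)²·(1 − 1016/5000)·510.8²/1016 = 16.704
  stratum 4: (5200/17500)²·(1 − 538/5200)·115.5²/538 = 1.96282
V_st = 52.0543
V_srs = (1 − 2031/17500)·144657.6/2031 = 62.9587
Relative efficiency = V_srs / V_st = 62.9587/52.0543 = 1.2095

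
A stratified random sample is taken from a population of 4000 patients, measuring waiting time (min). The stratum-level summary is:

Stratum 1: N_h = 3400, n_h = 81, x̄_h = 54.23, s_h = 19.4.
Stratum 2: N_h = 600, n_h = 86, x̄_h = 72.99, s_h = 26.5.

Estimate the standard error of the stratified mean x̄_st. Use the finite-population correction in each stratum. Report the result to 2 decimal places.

SE(x̄_st) ≈ 1.85

V̂(x̄_st) = Σ W_h² (1 − n_h/N_h) s_h²/n_h, with W_h = N_h/N and N = 4000:
  stratum 1: (3400/4000)²·(1 − 81/3400)·19.4²/81 = 3.27706
  stratum 2: (600/4000)²·(1 − 86/600)·26.5²/86 = 0.157394
V̂(x̄_st) = 3.43446
SE(x̄_st) = √3.43446 = 1.85323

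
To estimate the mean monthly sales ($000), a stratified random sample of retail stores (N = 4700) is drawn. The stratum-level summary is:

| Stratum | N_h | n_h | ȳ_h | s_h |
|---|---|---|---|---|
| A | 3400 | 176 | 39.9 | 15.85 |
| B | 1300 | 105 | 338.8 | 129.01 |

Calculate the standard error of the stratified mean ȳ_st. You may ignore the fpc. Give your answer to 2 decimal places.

SE(ȳ_st) ≈ 3.59

V̂(ȳ_st) = Σ W_h² s_h²/n_h, with W_h = N_h/N and N = 4700:
  stratum A: (3400/4700)²·15.85²/176 = 0.746978
  stratum B: (1300/4700)²·129.01²/105 = 12.1269
V̂(ȳ_st) = 12.8738
SE(ȳ_st) = √12.8738 = 3.58801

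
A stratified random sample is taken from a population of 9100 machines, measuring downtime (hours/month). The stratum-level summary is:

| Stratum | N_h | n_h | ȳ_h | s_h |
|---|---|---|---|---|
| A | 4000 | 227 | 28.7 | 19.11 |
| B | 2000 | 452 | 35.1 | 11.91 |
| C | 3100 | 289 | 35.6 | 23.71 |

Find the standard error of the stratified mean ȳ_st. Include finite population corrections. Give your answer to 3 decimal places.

SE(ȳ_st) ≈ 0.714

V̂(ȳ_st) = Σ W_h² (1 − n_h/N_h) s_h²/n_h, with W_h = N_h/N and N = 9100:
  stratum A: (4000/9100)²·(1 − 227/4000)·19.11²/227 = 0.293197
  stratum B: (2000/9100)²·(1 − 452/2000)·11.91²/452 = 0.0117328
  stratum C: (3100/9100)²·(1 − 289/3100)·23.71²/289 = 0.204694
V̂(ȳ_st) = 0.509624
SE(ȳ_st) = √0.509624 = 0.713879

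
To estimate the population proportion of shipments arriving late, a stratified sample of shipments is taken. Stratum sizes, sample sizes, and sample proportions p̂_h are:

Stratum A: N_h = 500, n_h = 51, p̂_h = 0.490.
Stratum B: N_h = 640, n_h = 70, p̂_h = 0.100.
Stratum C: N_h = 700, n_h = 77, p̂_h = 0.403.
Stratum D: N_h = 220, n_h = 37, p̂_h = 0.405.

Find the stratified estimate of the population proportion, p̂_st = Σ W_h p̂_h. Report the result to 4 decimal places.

N = 2060; stratum weights W_h = N_h/N.
p̂_st = Σ W_h p̂_h = (500·0.490 + 640·0.100 + 700·0.403 + 220·0.405)/2060 = 0.33019

p̂_st ≈ 0.3302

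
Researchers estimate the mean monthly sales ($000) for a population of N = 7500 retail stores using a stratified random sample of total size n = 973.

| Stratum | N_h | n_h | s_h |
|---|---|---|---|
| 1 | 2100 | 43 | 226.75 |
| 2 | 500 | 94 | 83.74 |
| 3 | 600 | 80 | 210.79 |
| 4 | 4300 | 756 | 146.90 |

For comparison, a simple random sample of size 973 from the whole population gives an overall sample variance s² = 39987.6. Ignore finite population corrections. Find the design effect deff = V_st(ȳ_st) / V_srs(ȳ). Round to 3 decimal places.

deff ≈ 2.604

V̂(ȳ_st) = Σ W_h² s_h²/n_h, with W_h = N_h/N and N = 7500:
  stratum 1: (2100/7500)²·226.75²/43 = 93.7437
  stratum 2: (500/7500)²·83.74²/94 = 0.331555
  stratum 3: (600/7500)²·210.79²/80 = 3.55459
  stratum 4: (4300/7500)²·146.90²/756 = 9.38288
V_st = 107.013
V_srs = s²/n = 39987.6/973 = 41.0972
deff = V_st / V_srs = 107.013/41.0972 = 2.6039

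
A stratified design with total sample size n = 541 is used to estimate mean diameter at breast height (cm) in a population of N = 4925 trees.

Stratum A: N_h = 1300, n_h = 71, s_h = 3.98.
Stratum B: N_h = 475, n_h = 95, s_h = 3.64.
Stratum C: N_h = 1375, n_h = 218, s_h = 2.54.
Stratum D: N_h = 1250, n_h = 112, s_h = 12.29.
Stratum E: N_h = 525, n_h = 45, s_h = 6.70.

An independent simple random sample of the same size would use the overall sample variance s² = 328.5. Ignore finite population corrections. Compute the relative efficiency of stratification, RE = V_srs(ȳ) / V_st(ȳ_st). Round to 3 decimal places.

RE ≈ 5.174

V̂(ȳ_st) = Σ W_h² s_h²/n_h, with W_h = N_h/N and N = 4925:
  stratum A: (1300/4925)²·3.98²/71 = 0.0155447
  stratum B: (475/4925)²·3.64²/95 = 0.00129734
  stratum C: (1375/4925)²·2.54²/218 = 0.00230677
  stratum D: (1250/4925)²·12.29²/112 = 0.0868747
  stratum E: (525/4925)²·6.70²/45 = 0.0113356
V_st = 0.117359
V_srs = s²/n = 328.5/541 = 0.607209
Relative efficiency = V_srs / V_st = 0.607209/0.117359 = 5.1739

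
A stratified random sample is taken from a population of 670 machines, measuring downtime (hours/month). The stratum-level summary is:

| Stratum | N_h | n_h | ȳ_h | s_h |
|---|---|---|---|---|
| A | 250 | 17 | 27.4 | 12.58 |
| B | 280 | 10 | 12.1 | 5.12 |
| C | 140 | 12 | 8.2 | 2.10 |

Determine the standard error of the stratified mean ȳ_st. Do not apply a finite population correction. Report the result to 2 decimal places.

V̂(ȳ_st) = Σ W_h² s_h²/n_h, with W_h = N_h/N and N = 670:
  stratum A: (250/670)²·12.58²/17 = 1.29611
  stratum B: (280/670)²·5.12²/10 = 0.457832
  stratum C: (140/670)²·2.10²/12 = 0.0160459
V̂(ȳ_st) = 1.76999
SE(ȳ_st) = √1.76999 = 1.33041

SE(ȳ_st) ≈ 1.33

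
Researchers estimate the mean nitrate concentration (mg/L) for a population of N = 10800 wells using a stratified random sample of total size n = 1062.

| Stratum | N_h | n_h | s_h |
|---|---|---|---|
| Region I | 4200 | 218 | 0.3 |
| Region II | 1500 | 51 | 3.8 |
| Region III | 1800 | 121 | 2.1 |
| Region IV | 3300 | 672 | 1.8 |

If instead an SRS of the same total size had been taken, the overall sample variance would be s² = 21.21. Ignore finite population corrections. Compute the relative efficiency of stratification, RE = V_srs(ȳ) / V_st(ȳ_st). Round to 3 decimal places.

RE ≈ 2.859

V̂(ȳ_st) = Σ W_h² s_h²/n_h, with W_h = N_h/N and N = 10800:
  stratum Region I: (4200/10800)²·0.3²/218 = 6.24363e-05
  stratum Region II: (1500/10800)²·3.8²/51 = 0.00546175
  stratum Region III: (1800/10800)²·2.1²/121 = 0.0010124
  stratum Region IV: (3300/10800)²·1.8²/672 = 0.000450149
V_st = 0.00698673
V_srs = s²/n = 21.21/1062 = 0.0199718
Relative efficiency = V_srs / V_st = 0.0199718/0.00698673 = 2.8585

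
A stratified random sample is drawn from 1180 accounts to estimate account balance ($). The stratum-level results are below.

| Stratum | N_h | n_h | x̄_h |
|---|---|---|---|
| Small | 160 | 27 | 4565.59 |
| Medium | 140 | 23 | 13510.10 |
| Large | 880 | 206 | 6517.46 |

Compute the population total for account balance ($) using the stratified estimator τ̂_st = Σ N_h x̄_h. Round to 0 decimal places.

τ̂_st ≈ 8357273

τ̂_st = Σ N_h x̄_h = 160·4565.59 + 140·13510.10 + 880·6517.46 = 8357273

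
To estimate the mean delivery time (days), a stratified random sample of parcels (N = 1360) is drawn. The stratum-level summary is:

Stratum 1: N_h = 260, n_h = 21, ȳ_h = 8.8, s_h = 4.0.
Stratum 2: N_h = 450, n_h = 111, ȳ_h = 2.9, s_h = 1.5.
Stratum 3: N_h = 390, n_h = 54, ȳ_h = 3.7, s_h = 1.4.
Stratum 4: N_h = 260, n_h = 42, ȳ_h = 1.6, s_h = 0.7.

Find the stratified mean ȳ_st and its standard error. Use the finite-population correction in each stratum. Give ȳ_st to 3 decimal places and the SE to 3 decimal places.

ȳ_st = Σ W_h ȳ_h = (260·8.8 + 450·2.9 + 390·3.7 + 260·1.6)/1360 = 4.00882
V̂(ȳ_st) = Σ W_h² (1 − n_h/N_h) s_h²/n_h, with W_h = N_h/N and N = 1360:
  stratum 1: (260/1360)²·(1 − 21/260)·4.0²/21 = 0.0255973
  stratum 2: (450/1360)²·(1 − 111/450)·1.5²/111 = 0.00167184
  stratum 3: (390/1360)²·(1 − 54/390)·1.4²/54 = 0.00257151
  stratum 4: (260/1360)²·(1 − 42/260)·0.7²/42 = 0.000357519
V̂(ȳ_st) = 0.0301982
SE(ȳ_st) = √0.0301982 = 0.173776

ȳ_st ≈ 4.009, SE ≈ 0.174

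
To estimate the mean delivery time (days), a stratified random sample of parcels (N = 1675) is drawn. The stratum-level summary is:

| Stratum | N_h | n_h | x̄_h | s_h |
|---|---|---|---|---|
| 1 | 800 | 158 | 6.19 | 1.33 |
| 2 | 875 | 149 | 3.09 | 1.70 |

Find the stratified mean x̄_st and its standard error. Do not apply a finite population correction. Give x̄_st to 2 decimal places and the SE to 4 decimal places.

x̄_st = Σ W_h x̄_h = (800·6.19 + 875·3.09)/1675 = 4.57060
V̂(x̄_st) = Σ W_h² s_h²/n_h, with W_h = N_h/N and N = 1675:
  stratum 1: (800/1675)²·1.33²/158 = 0.00255386
  stratum 2: (875/1675)²·1.70²/149 = 0.00529295
V̂(x̄_st) = 0.00784681
SE(x̄_st) = √0.00784681 = 0.0885822

x̄_st ≈ 4.57, SE ≈ 0.0886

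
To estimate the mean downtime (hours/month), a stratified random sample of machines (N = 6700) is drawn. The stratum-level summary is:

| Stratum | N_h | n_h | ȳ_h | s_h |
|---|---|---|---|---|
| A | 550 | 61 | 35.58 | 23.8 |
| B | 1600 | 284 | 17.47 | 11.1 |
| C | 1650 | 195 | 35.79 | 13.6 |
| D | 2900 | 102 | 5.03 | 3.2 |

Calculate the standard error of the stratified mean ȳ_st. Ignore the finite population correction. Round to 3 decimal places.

SE(ȳ_st) ≈ 0.405

V̂(ȳ_st) = Σ W_h² s_h²/n_h, with W_h = N_h/N and N = 6700:
  stratum A: (550/6700)²·23.8²/61 = 0.0625749
  stratum B: (1600/6700)²·11.1²/284 = 0.024741
  stratum C: (1650/6700)²·13.6²/195 = 0.0575256
  stratum D: (2900/6700)²·3.2²/102 = 0.0188082
V̂(ȳ_st) = 0.16365
SE(ȳ_st) = √0.16365 = 0.404536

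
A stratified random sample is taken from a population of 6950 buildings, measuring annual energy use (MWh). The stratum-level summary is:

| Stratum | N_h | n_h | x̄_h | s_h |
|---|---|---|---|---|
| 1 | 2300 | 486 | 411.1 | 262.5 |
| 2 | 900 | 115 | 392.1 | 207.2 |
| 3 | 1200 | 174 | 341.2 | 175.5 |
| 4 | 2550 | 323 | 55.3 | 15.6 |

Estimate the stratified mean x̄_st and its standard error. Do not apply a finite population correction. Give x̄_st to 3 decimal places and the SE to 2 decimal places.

x̄_st = Σ W_h x̄_h = (2300·411.1 + 900·392.1 + 1200·341.2 + 2550·55.3)/6950 = 266.02518
V̂(x̄_st) = Σ W_h² s_h²/n_h, with W_h = N_h/N and N = 6950:
  stratum 1: (2300/6950)²·262.5²/486 = 15.5277
  stratum 2: (900/6950)²·207.2²/115 = 6.26033
  stratum 3: (1200/6950)²·175.5²/174 = 5.27713
  stratum 4: (2550/6950)²·15.6²/323 = 0.101428
V̂(x̄_st) = 27.1666
SE(x̄_st) = √27.1666 = 5.21216

x̄_st ≈ 266.025, SE ≈ 5.21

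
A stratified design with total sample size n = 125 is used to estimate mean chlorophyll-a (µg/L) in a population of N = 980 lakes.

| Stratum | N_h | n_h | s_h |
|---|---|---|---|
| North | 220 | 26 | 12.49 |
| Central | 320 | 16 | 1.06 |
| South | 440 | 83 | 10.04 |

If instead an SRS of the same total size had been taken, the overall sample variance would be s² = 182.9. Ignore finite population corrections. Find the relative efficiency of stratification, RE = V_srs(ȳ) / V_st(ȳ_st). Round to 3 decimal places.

V̂(ȳ_st) = Σ W_h² s_h²/n_h, with W_h = N_h/N and N = 980:
  stratum North: (220/980)²·12.49²/26 = 0.302374
  stratum Central: (320/980)²·1.06²/16 = 0.00748755
  stratum South: (440/980)²·10.04²/83 = 0.244818
V_st = 0.554679
V_srs = s²/n = 182.9/125 = 1.4632
Relative efficiency = V_srs / V_st = 1.4632/0.554679 = 2.6379

RE ≈ 2.638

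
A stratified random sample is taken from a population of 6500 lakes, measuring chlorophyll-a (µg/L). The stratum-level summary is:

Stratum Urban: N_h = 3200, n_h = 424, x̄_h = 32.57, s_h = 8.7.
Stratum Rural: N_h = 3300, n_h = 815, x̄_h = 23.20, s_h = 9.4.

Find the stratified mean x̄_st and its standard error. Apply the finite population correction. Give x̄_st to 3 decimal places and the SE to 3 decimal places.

x̄_st ≈ 27.813, SE ≈ 0.242

x̄_st = Σ W_h x̄_h = (3200·32.57 + 3300·23.20)/6500 = 27.81292
V̂(x̄_st) = Σ W_h² (1 − n_h/N_h) s_h²/n_h, with W_h = N_h/N and N = 6500:
  stratum Urban: (3200/6500)²·(1 − 424/3200)·8.7²/424 = 0.0375332
  stratum Rural: (3300/6500)²·(1 − 815/3300)·9.4²/815 = 0.0210432
V̂(x̄_st) = 0.0585764
SE(x̄_st) = √0.0585764 = 0.242026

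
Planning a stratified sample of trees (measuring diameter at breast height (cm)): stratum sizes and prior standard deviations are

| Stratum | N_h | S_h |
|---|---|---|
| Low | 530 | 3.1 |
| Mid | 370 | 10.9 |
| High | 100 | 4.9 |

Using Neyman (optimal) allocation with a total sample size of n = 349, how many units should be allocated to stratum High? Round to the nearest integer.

28

Neyman allocation: n_h = n · N_h S_h / Σ N_i S_i, with n = 349.
  stratum Low: N_h·S_h = 530·3.1 = 1643.00
  stratum Mid: N_h·S_h = 370·10.9 = 4033.00
  stratum High: N_h·S_h = 100·4.9 = 490.00
Σ N_h S_h = 6166.00
n for stratum High = 349·490.00/6166.00 = 27.734 → 28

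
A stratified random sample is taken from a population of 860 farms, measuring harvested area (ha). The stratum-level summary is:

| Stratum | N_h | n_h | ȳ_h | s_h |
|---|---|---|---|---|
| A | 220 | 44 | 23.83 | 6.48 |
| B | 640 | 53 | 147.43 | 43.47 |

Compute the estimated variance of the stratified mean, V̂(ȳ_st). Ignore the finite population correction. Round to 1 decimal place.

V̂(ȳ_st) = Σ W_h² s_h²/n_h, with W_h = N_h/N and N = 860:
  stratum A: (220/860)²·6.48²/44 = 0.0624519
  stratum B: (640/860)²·43.47²/53 = 19.7454
V̂(ȳ_st) = 19.8079

V̂(ȳ_st) ≈ 19.8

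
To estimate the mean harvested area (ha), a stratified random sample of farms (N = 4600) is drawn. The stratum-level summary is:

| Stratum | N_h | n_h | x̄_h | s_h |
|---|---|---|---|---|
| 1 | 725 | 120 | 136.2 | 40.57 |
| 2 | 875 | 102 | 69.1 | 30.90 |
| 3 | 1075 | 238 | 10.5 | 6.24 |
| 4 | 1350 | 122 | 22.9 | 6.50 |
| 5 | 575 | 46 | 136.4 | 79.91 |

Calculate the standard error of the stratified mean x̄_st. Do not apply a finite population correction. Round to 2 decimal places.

V̂(x̄_st) = Σ W_h² s_h²/n_h, with W_h = N_h/N and N = 4600:
  stratum 1: (725/4600)²·40.57²/120 = 0.340713
  stratum 2: (875/4600)²·30.90²/102 = 0.338702
  stratum 3: (1075/4600)²·6.24²/238 = 0.00893498
  stratum 4: (1350/4600)²·6.50²/122 = 0.0298276
  stratum 5: (575/4600)²·79.91²/46 = 2.16902
V̂(x̄_st) = 2.8872
SE(x̄_st) = √2.8872 = 1.69918

SE(x̄_st) ≈ 1.70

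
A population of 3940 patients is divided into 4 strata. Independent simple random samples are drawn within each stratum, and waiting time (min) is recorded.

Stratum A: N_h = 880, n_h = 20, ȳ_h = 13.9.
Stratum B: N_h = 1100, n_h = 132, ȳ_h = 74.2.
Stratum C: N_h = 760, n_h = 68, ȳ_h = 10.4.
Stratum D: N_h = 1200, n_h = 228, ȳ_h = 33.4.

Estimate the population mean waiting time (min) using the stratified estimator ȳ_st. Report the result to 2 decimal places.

N = Σ N_h = 3940. Stratum weights W_h = N_h/N.
ȳ_st = (880·13.9 + 1100·74.2 + 760·10.4 + 1200·33.4) / 3940 = 35.9990

ȳ_st ≈ 36.00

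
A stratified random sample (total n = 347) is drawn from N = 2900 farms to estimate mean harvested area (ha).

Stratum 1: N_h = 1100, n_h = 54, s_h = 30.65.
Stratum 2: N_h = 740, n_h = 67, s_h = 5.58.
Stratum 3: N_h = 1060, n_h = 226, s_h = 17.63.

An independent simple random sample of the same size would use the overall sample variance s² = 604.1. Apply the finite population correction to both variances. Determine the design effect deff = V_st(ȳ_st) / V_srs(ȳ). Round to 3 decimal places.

deff ≈ 1.665

V̂(ȳ_st) = Σ W_h² (1 − n_h/N_h) s_h²/n_h, with W_h = N_h/N and N = 2900:
  stratum 1: (1100/2900)²·(1 − 54/1100)·30.65²/54 = 2.3801
  stratum 2: (740/2900)²·(1 − 67/740)·5.58²/67 = 0.0275197
  stratum 3: (1060/2900)²·(1 − 226/1060)·17.63²/226 = 0.144568
V_st = 2.55219
V_srs = (1 − 347/2900)·604.1/347 = 1.53261
deff = V_st / V_srs = 2.55219/1.53261 = 1.6653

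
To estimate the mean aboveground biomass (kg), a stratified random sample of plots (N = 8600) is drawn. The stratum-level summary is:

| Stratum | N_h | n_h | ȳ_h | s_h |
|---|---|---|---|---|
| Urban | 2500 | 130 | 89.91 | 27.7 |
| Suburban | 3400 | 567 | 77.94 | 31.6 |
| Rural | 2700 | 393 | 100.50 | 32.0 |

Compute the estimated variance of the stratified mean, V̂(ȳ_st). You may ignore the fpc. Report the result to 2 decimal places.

V̂(ȳ_st) = Σ W_h² s_h²/n_h, with W_h = N_h/N and N = 8600:
  stratum Urban: (2500/8600)²·27.7²/130 = 0.498769
  stratum Suburban: (3400/8600)²·31.6²/567 = 0.275266
  stratum Rural: (2700/8600)²·32.0²/393 = 0.256825
V̂(ȳ_st) = 1.03086

V̂(ȳ_st) ≈ 1.03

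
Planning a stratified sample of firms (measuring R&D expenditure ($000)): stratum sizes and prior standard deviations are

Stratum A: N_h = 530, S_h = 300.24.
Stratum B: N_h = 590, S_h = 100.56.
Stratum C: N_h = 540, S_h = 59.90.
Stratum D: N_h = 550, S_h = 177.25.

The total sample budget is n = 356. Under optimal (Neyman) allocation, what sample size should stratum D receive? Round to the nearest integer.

Neyman allocation: n_h = n · N_h S_h / Σ N_i S_i, with n = 356.
  stratum A: N_h·S_h = 530·300.24 = 159127.20
  stratum B: N_h·S_h = 590·100.56 = 59330.40
  stratum C: N_h·S_h = 540·59.90 = 32346.00
  stratum D: N_h·S_h = 550·177.25 = 97487.50
Σ N_h S_h = 348291.10
n for stratum D = 356·97487.50/348291.10 = 99.645 → 100

100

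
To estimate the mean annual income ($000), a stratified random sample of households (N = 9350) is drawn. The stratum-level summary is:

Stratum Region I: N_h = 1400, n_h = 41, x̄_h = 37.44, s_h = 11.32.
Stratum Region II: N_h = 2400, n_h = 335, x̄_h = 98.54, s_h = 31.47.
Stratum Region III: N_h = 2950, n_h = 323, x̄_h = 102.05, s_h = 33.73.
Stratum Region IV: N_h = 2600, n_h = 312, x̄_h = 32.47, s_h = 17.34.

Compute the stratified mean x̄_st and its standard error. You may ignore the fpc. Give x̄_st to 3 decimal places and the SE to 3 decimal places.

x̄_st ≈ 72.126, SE ≈ 0.831

x̄_st = Σ W_h x̄_h = (1400·37.44 + 2400·98.54 + 2950·102.05 + 2600·32.47)/9350 = 72.12636
V̂(x̄_st) = Σ W_h² s_h²/n_h, with W_h = N_h/N and N = 9350:
  stratum Region I: (1400/9350)²·11.32²/41 = 0.0700716
  stratum Region II: (2400/9350)²·31.47²/335 = 0.194782
  stratum Region III: (2950/9350)²·33.73²/323 = 0.350632
  stratum Region IV: (2600/9350)²·17.34²/312 = 0.074519
V̂(x̄_st) = 0.690004
SE(x̄_st) = √0.690004 = 0.830665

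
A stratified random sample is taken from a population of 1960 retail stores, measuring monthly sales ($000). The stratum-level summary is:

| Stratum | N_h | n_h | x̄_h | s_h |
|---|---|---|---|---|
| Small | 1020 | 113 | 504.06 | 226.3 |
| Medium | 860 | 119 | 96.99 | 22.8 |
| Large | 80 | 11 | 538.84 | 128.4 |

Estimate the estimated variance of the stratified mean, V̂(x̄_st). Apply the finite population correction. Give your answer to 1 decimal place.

V̂(x̄_st) = Σ W_h² (1 − n_h/N_h) s_h²/n_h, with W_h = N_h/N and N = 1960:
  stratum Small: (1020/1960)²·(1 − 113/1020)·226.3²/113 = 109.141
  stratum Medium: (860/1960)²·(1 − 119/860)·22.8²/119 = 0.724648
  stratum Large: (80/1960)²·(1 − 11/80)·128.4²/11 = 2.1536
V̂(x̄_st) = 112.019

V̂(x̄_st) ≈ 112.0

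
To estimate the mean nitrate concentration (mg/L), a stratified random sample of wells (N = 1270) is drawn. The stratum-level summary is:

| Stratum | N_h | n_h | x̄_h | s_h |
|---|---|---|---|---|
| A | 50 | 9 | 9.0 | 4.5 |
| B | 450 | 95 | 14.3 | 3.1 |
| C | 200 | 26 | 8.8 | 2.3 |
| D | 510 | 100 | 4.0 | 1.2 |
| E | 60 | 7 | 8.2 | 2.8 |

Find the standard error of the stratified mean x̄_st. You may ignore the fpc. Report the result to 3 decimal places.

V̂(x̄_st) = Σ W_h² s_h²/n_h, with W_h = N_h/N and N = 1270:
  stratum A: (50/1270)²·4.5²/9 = 0.00348751
  stratum B: (450/1270)²·3.1²/95 = 0.0127004
  stratum C: (200/1270)²·2.3²/26 = 0.00504586
  stratum D: (510/1270)²·1.2²/100 = 0.00232218
  stratum E: (60/1270)²·2.8²/7 = 0.00249984
V̂(x̄_st) = 0.0260558
SE(x̄_st) = √0.0260558 = 0.161418

SE(x̄_st) ≈ 0.161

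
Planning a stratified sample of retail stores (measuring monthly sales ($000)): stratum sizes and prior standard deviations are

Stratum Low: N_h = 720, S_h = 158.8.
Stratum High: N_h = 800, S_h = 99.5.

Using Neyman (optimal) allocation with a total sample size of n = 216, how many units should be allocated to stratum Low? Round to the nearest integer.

127

Neyman allocation: n_h = n · N_h S_h / Σ N_i S_i, with n = 216.
  stratum Low: N_h·S_h = 720·158.8 = 114336.00
  stratum High: N_h·S_h = 800·99.5 = 79600.00
Σ N_h S_h = 193936.00
n for stratum Low = 216·114336.00/193936.00 = 127.344 → 127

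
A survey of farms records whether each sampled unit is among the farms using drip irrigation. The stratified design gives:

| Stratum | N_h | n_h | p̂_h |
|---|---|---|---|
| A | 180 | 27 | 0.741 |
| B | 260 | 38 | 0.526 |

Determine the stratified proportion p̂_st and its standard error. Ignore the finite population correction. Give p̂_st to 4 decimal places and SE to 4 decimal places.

N = 440; stratum weights W_h = N_h/N.
p̂_st = Σ W_h p̂_h = (180·0.741 + 260·0.526)/440 = 0.61395
V̂(p̂_st) = Σ W_h² p̂_h(1−p̂_h)/(n_h−1):
  stratum A: (180/440)²·0.741·0.259/26 = 0.00123533
  stratum B: (260/440)²·0.526·0.474/37 = 0.0023529
V̂(p̂_st) = 0.00358823; SE = √V̂ = 0.0599019

p̂_st ≈ 0.6140, SE ≈ 0.0599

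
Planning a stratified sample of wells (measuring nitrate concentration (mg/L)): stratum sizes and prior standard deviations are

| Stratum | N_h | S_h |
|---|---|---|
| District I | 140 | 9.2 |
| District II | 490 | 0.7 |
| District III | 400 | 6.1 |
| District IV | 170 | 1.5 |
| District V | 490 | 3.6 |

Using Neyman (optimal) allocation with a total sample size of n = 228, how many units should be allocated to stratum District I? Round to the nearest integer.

48

Neyman allocation: n_h = n · N_h S_h / Σ N_i S_i, with n = 228.
  stratum District I: N_h·S_h = 140·9.2 = 1288.00
  stratum District II: N_h·S_h = 490·0.7 = 343.00
  stratum District III: N_h·S_h = 400·6.1 = 2440.00
  stratum District IV: N_h·S_h = 170·1.5 = 255.00
  stratum District V: N_h·S_h = 490·3.6 = 1764.00
Σ N_h S_h = 6090.00
n for stratum District I = 228·1288.00/6090.00 = 48.221 → 48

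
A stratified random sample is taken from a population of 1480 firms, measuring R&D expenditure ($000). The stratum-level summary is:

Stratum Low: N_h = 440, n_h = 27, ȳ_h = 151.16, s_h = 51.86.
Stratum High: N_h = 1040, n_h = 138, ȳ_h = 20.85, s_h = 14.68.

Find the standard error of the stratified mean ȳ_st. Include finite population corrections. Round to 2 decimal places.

V̂(ȳ_st) = Σ W_h² (1 − n_h/N_h) s_h²/n_h, with W_h = N_h/N and N = 1480:
  stratum Low: (440/1480)²·(1 − 27/440)·51.86²/27 = 8.26381
  stratum High: (1040/1480)²·(1 − 138/1040)·14.68²/138 = 0.66879
V̂(ȳ_st) = 8.9326
SE(ȳ_st) = √8.9326 = 2.98875

SE(ȳ_st) ≈ 2.99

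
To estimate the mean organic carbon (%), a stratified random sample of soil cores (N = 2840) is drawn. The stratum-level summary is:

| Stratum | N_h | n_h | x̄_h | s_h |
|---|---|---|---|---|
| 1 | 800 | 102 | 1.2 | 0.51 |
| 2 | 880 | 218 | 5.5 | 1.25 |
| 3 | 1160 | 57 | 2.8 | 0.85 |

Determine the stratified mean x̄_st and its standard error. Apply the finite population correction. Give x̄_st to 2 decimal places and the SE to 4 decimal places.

x̄_st = Σ W_h x̄_h = (800·1.2 + 880·5.5 + 1160·2.8)/2840 = 3.18592
V̂(x̄_st) = Σ W_h² (1 − n_h/N_h) s_h²/n_h, with W_h = N_h/N and N = 2840:
  stratum 1: (800/2840)²·(1 − 102/800)·0.51²/102 = 0.000176542
  stratum 2: (880/2840)²·(1 − 218/880)·1.25²/218 = 0.000517687
  stratum 3: (1160/2840)²·(1 − 57/1160)·0.85²/57 = 0.00201076
V̂(x̄_st) = 0.00270499
SE(x̄_st) = √0.00270499 = 0.0520095

x̄_st ≈ 3.19, SE ≈ 0.0520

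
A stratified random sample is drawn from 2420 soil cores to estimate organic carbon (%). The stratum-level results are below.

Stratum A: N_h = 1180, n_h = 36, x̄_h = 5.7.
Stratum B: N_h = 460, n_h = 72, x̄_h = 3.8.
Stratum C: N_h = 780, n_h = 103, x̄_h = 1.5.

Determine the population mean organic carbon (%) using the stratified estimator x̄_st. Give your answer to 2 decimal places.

N = Σ N_h = 2420. Stratum weights W_h = N_h/N.
x̄_st = (1180·5.7 + 460·3.8 + 780·1.5) / 2420 = 3.9851

x̄_st ≈ 3.99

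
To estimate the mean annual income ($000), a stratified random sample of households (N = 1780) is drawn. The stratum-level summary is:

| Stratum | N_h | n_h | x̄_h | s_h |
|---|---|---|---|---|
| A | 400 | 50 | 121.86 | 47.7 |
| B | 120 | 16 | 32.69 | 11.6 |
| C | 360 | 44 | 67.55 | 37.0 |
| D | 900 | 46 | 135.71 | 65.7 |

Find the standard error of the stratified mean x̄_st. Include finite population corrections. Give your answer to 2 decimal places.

SE(x̄_st) ≈ 5.09

V̂(x̄_st) = Σ W_h² (1 − n_h/N_h) s_h²/n_h, with W_h = N_h/N and N = 1780:
  stratum A: (400/1780)²·(1 − 50/400)·47.7²/50 = 2.01073
  stratum B: (120/1780)²·(1 − 16/120)·11.6²/16 = 0.0331261
  stratum C: (360/1780)²·(1 − 44/360)·37.0²/44 = 1.11712
  stratum D: (900/1780)²·(1 − 46/900)·65.7²/46 = 22.7632
V̂(x̄_st) = 25.9242
SE(x̄_st) = √25.9242 = 5.09158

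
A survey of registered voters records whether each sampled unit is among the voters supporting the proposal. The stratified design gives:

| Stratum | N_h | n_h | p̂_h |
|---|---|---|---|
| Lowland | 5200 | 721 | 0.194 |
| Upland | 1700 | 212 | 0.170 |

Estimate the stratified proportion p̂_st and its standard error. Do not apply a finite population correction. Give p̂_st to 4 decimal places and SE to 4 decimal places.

p̂_st ≈ 0.1881, SE ≈ 0.0128

N = 6900; stratum weights W_h = N_h/N.
p̂_st = Σ W_h p̂_h = (5200·0.194 + 1700·0.170)/6900 = 0.18809
V̂(p̂_st) = Σ W_h² p̂_h(1−p̂_h)/(n_h−1):
  stratum Lowland: (5200/6900)²·0.194·0.806/720 = 0.000123343
  stratum Upland: (1700/6900)²·0.170·0.830/211 = 4.05924e-05
V̂(p̂_st) = 0.000163935; SE = √V̂ = 0.0128037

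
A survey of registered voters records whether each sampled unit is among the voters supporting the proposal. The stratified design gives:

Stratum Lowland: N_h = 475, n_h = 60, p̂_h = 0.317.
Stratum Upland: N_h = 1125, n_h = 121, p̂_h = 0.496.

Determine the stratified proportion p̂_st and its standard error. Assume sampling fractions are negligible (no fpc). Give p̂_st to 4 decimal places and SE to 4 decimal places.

N = 1600; stratum weights W_h = N_h/N.
p̂_st = Σ W_h p̂_h = (475·0.317 + 1125·0.496)/1600 = 0.44286
V̂(p̂_st) = Σ W_h² p̂_h(1−p̂_h)/(n_h−1):
  stratum Lowland: (475/1600)²·0.317·0.683/59 = 0.000323426
  stratum Upland: (1125/1600)²·0.496·0.504/120 = 0.0010299
V̂(p̂_st) = 0.00135333; SE = √V̂ = 0.0367876

p̂_st ≈ 0.4429, SE ≈ 0.0368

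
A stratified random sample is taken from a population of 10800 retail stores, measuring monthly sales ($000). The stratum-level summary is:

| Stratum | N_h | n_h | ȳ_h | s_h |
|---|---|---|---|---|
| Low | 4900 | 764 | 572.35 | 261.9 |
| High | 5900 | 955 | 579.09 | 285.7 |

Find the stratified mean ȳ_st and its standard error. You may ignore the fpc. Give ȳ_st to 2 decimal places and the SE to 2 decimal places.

ȳ_st ≈ 576.03, SE ≈ 6.63

ȳ_st = Σ W_h ȳ_h = (4900·572.35 + 5900·579.09)/10800 = 576.03204
V̂(ȳ_st) = Σ W_h² s_h²/n_h, with W_h = N_h/N and N = 10800:
  stratum Low: (4900/10800)²·261.9²/764 = 18.4809
  stratum High: (5900/10800)²·285.7²/955 = 25.5078
V̂(ȳ_st) = 43.9887
SE(ȳ_st) = √43.9887 = 6.6324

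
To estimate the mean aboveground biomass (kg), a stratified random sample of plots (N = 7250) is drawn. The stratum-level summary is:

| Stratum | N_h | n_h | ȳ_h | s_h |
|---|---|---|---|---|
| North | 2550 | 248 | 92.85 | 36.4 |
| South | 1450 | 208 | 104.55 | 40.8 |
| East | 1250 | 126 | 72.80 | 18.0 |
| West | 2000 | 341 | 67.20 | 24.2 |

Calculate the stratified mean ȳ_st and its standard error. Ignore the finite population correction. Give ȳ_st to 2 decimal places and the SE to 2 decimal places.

ȳ_st = Σ W_h ȳ_h = (2550·92.85 + 1450·104.55 + 1250·72.80 + 2000·67.20)/7250 = 84.65724
V̂(ȳ_st) = Σ W_h² s_h²/n_h, with W_h = N_h/N and N = 7250:
  stratum North: (2550/7250)²·36.4²/248 = 0.66093
  stratum South: (1450/7250)²·40.8²/208 = 0.320123
  stratum East: (1250/7250)²·18.0²/126 = 0.0764396
  stratum West: (2000/7250)²·24.2²/341 = 0.130695
V̂(ȳ_st) = 1.18819
SE(ȳ_st) = √1.18819 = 1.09004

ȳ_st ≈ 84.66, SE ≈ 1.09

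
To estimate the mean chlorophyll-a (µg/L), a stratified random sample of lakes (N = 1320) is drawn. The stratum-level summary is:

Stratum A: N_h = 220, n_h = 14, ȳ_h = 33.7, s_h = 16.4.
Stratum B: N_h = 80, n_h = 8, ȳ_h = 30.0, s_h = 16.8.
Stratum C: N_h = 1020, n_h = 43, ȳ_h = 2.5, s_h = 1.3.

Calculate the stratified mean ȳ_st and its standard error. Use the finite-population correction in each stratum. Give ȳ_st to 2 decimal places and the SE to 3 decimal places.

ȳ_st ≈ 9.37, SE ≈ 0.799

ȳ_st = Σ W_h ȳ_h = (220·33.7 + 80·30.0 + 1020·2.5)/1320 = 9.36667
V̂(ȳ_st) = Σ W_h² (1 − n_h/N_h) s_h²/n_h, with W_h = N_h/N and N = 1320:
  stratum A: (220/1320)²·(1 − 14/220)·16.4²/14 = 0.499691
  stratum B: (80/1320)²·(1 − 8/80)·16.8²/8 = 0.116628
  stratum C: (1020/1320)²·(1 − 43/1020)·1.3²/43 = 0.0224784
V̂(ȳ_st) = 0.638798
SE(ȳ_st) = √0.638798 = 0.799248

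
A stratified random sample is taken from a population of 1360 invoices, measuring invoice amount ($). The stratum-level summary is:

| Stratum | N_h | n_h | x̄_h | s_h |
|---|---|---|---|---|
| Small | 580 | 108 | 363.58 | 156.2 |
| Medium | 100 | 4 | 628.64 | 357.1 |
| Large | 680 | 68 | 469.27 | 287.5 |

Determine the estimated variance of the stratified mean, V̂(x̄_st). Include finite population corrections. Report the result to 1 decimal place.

V̂(x̄_st) = Σ W_h² (1 − n_h/N_h) s_h²/n_h, with W_h = N_h/N and N = 1360:
  stratum Small: (580/1360)²·(1 − 108/580)·156.2²/108 = 33.4372
  stratum Medium: (100/1360)²·(1 − 4/100)·357.1²/4 = 165.468
  stratum Large: (680/1360)²·(1 − 68/680)·287.5²/68 = 273.495
V̂(x̄_st) = 472.4

V̂(x̄_st) ≈ 472.4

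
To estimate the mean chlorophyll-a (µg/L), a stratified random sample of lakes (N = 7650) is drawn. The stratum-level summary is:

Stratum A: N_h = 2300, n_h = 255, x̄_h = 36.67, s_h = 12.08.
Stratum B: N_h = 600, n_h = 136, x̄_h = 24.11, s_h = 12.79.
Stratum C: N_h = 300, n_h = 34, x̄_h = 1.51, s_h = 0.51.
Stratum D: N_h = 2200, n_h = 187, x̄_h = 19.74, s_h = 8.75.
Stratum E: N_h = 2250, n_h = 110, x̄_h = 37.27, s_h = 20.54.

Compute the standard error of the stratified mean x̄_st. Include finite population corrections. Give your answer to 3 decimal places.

V̂(x̄_st) = Σ W_h² (1 − n_h/N_h) s_h²/n_h, with W_h = N_h/N and N = 7650:
  stratum A: (2300/7650)²·(1 − 255/2300)·12.08²/255 = 0.045993
  stratum B: (600/7650)²·(1 − 136/600)·12.79²/136 = 0.00572201
  stratum C: (300/7650)²·(1 − 34/300)·0.51²/34 = 1.04314e-05
  stratum D: (2200/7650)²·(1 − 187/2200)·8.75²/187 = 0.0309826
  stratum E: (2250/7650)²·(1 − 110/2250)·20.54²/110 = 0.31556
V̂(x̄_st) = 0.398268
SE(x̄_st) = √0.398268 = 0.631085

SE(x̄_st) ≈ 0.631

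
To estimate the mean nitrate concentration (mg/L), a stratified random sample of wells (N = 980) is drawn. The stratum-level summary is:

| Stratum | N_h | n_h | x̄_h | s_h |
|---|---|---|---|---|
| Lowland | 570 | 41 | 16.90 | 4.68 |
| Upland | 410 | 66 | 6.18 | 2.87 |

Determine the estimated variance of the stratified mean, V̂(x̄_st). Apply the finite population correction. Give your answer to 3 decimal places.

V̂(x̄_st) = Σ W_h² (1 − n_h/N_h) s_h²/n_h, with W_h = N_h/N and N = 980:
  stratum Lowland: (570/980)²·(1 − 41/570)·4.68²/41 = 0.167721
  stratum Upland: (410/980)²·(1 − 66/410)·2.87²/66 = 0.0183278
V̂(x̄_st) = 0.186048

V̂(x̄_st) ≈ 0.186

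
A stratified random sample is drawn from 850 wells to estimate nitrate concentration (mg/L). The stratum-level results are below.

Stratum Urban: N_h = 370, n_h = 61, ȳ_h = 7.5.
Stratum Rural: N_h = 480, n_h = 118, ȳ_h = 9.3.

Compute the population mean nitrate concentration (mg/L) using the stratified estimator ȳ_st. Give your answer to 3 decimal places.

N = Σ N_h = 850. Stratum weights W_h = N_h/N.
ȳ_st = (370·7.5 + 480·9.3) / 850 = 8.51647

ȳ_st ≈ 8.516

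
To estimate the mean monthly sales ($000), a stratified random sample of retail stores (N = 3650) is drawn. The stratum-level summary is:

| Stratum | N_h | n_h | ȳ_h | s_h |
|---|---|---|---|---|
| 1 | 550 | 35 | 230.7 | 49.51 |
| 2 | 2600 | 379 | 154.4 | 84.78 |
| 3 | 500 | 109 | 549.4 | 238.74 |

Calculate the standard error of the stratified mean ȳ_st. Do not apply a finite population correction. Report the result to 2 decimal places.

V̂(ȳ_st) = Σ W_h² s_h²/n_h, with W_h = N_h/N and N = 3650:
  stratum 1: (550/3650)²·49.51²/35 = 1.59022
  stratum 2: (2600/3650)²·84.78²/379 = 9.62296
  stratum 3: (500/3650)²·238.74²/109 = 9.81247
V̂(ȳ_st) = 21.0256
SE(ȳ_st) = √21.0256 = 4.58537

SE(ȳ_st) ≈ 4.59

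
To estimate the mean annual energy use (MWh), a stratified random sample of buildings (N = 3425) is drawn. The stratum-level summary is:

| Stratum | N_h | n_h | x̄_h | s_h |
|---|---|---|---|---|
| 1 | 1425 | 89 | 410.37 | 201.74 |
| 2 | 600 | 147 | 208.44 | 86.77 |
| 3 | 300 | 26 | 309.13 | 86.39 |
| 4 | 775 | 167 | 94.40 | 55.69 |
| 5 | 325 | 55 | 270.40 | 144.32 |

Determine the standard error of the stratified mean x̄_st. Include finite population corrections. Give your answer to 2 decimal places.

SE(x̄_st) ≈ 9.00

V̂(x̄_st) = Σ W_h² (1 − n_h/N_h) s_h²/n_h, with W_h = N_h/N and N = 3425:
  stratum 1: (1425/3425)²·(1 − 89/1425)·201.74²/89 = 74.2154
  stratum 2: (600/3425)²·(1 − 147/600)·86.77²/147 = 1.18673
  stratum 3: (300/3425)²·(1 − 26/300)·86.39²/26 = 2.01143
  stratum 4: (775/3425)²·(1 − 167/775)·55.69²/167 = 0.745971
  stratum 5: (325/3425)²·(1 − 55/325)·144.32²/55 = 2.8328
V̂(x̄_st) = 80.9924
SE(x̄_st) = √80.9924 = 8.99958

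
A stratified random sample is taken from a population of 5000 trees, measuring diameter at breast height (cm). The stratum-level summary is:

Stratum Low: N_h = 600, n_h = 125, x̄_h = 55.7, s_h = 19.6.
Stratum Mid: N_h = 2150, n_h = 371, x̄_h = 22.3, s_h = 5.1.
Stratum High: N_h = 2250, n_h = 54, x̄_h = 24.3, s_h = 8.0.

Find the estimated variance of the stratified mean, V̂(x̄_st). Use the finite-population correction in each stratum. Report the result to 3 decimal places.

V̂(x̄_st) ≈ 0.280

V̂(x̄_st) = Σ W_h² (1 − n_h/N_h) s_h²/n_h, with W_h = N_h/N and N = 5000:
  stratum Low: (600/5000)²·(1 − 125/600)·19.6²/125 = 0.0350354
  stratum Mid: (2150/5000)²·(1 − 371/2150)·5.1²/371 = 0.0107261
  stratum High: (2250/5000)²·(1 − 54/2250)·8.0²/54 = 0.23424
V̂(x̄_st) = 0.280001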